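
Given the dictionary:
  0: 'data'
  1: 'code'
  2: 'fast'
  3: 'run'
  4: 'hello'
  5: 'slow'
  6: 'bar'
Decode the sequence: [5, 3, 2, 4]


Look up each index in the dictionary:
  5 -> 'slow'
  3 -> 'run'
  2 -> 'fast'
  4 -> 'hello'

Decoded: "slow run fast hello"


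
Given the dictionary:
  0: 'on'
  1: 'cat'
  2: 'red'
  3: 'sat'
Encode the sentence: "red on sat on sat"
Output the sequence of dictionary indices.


Look up each word in the dictionary:
  'red' -> 2
  'on' -> 0
  'sat' -> 3
  'on' -> 0
  'sat' -> 3

Encoded: [2, 0, 3, 0, 3]


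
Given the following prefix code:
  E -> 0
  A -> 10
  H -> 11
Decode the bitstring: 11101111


Decoding step by step:
Bits 11 -> H
Bits 10 -> A
Bits 11 -> H
Bits 11 -> H


Decoded message: HAHH


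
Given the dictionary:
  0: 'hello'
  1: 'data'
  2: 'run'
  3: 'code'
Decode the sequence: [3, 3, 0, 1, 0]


Look up each index in the dictionary:
  3 -> 'code'
  3 -> 'code'
  0 -> 'hello'
  1 -> 'data'
  0 -> 'hello'

Decoded: "code code hello data hello"


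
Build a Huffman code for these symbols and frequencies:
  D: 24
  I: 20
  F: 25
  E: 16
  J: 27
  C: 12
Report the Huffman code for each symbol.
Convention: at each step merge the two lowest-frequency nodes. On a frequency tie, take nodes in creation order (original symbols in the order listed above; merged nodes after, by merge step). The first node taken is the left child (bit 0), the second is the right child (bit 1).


Huffman tree construction:
Step 1: Merge C(12) + E(16) = 28
Step 2: Merge I(20) + D(24) = 44
Step 3: Merge F(25) + J(27) = 52
Step 4: Merge (C+E)(28) + (I+D)(44) = 72
Step 5: Merge (F+J)(52) + ((C+E)+(I+D))(72) = 124
Read each symbol's code off the tree from the root (left child = 0, right child = 1).

Codes:
  D: 111 (length 3)
  I: 110 (length 3)
  F: 00 (length 2)
  E: 101 (length 3)
  J: 01 (length 2)
  C: 100 (length 3)
Average code length: 320/124 = 2.5806 bits/symbol


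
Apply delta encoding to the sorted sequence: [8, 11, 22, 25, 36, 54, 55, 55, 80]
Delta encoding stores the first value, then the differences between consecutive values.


First value: 8
Deltas:
  11 - 8 = 3
  22 - 11 = 11
  25 - 22 = 3
  36 - 25 = 11
  54 - 36 = 18
  55 - 54 = 1
  55 - 55 = 0
  80 - 55 = 25


Delta encoded: [8, 3, 11, 3, 11, 18, 1, 0, 25]


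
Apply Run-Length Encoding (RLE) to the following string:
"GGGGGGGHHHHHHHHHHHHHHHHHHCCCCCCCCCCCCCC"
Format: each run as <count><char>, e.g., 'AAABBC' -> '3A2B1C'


Scanning runs left to right:
  i=0: run of 'G' x 7 -> '7G'
  i=7: run of 'H' x 18 -> '18H'
  i=25: run of 'C' x 14 -> '14C'

RLE = 7G18H14C


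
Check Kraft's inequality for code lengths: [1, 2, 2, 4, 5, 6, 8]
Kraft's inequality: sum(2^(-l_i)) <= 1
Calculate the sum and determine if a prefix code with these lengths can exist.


Sum = 2^(-1) + 2^(-2) + 2^(-2) + 2^(-4) + 2^(-5) + 2^(-6) + 2^(-8)
    = 0.5 + 0.25 + 0.25 + 0.0625 + 0.03125 + 0.015625 + 0.00390625
    = 285/256 = 1.11328125
Since 1.11328125 > 1, Kraft's inequality is NOT satisfied.
A prefix code with these lengths CANNOT exist.

Kraft sum = 1.11328125. Not satisfied.


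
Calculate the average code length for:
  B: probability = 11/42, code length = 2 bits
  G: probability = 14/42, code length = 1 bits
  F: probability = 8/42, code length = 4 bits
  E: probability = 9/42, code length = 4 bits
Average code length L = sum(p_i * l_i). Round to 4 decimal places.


Weighted contributions p_i * l_i:
  B: (11/42) * 2 = 22/42
  G: (14/42) * 1 = 14/42
  F: (8/42) * 4 = 32/42
  E: (9/42) * 4 = 36/42
Sum = (22 + 14 + 32 + 36)/42 = 104/42

L = 104/42 = 2.4762 bits/symbol


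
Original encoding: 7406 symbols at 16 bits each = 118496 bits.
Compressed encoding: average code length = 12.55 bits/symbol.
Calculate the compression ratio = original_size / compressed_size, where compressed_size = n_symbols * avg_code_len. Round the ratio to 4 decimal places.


original_size = n_symbols * orig_bits = 7406 * 16 = 118496 bits
compressed_size = n_symbols * avg_code_len = 7406 * 12.55 = 92945.3 bits
ratio = original_size / compressed_size = 118496 / 92945.3 = 1.2749

Compression ratio = 1.2749


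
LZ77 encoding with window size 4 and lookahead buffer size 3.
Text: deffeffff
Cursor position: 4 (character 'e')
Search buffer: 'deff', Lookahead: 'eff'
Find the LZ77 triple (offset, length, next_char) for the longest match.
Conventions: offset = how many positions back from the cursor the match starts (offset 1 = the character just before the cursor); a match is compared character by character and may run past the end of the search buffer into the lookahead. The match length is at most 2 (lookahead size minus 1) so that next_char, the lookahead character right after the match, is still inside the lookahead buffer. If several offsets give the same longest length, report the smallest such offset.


Try each offset into the search buffer:
  offset=1 (pos 3, char 'f'): match length 0
  offset=2 (pos 2, char 'f'): match length 0
  offset=3 (pos 1, char 'e'): match length 2
  offset=4 (pos 0, char 'd'): match length 0
Longest match has length 2 at offset 3.
next_char = character at position 4 + 2 = 6 -> 'f'

Best match: offset=3, length=2 (matching 'ef' starting at position 1)
LZ77 triple: (3, 2, 'f')


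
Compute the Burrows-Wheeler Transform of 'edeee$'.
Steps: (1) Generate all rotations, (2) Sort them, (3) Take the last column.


Rotations (sorted):
  0: $edeee -> last char: e
  1: deee$e -> last char: e
  2: e$edee -> last char: e
  3: edeee$ -> last char: $
  4: ee$ede -> last char: e
  5: eee$ed -> last char: d


BWT = eee$ed


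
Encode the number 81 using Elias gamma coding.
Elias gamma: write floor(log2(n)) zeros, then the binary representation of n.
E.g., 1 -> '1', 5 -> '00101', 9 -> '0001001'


num_bits = floor(log2(81)) + 1 = 7
leading_zeros = num_bits - 1 = 6
binary(81) = 1010001

Elias gamma(81) = '000000' + '1010001' = 0000001010001 (13 bits)


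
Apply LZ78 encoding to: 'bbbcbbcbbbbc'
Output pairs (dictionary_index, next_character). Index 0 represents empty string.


LZ78 encoding steps:
Dictionary: {0: ''}
Step 1: w='' (idx 0), next='b' -> output (0, 'b'), add 'b' as idx 1
Step 2: w='b' (idx 1), next='b' -> output (1, 'b'), add 'bb' as idx 2
Step 3: w='' (idx 0), next='c' -> output (0, 'c'), add 'c' as idx 3
Step 4: w='bb' (idx 2), next='c' -> output (2, 'c'), add 'bbc' as idx 4
Step 5: w='bb' (idx 2), next='b' -> output (2, 'b'), add 'bbb' as idx 5
Step 6: w='b' (idx 1), next='c' -> output (1, 'c'), add 'bc' as idx 6


Encoded: [(0, 'b'), (1, 'b'), (0, 'c'), (2, 'c'), (2, 'b'), (1, 'c')]


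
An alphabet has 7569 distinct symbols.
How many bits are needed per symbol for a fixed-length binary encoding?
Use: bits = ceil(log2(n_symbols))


log2(7569) = 12.8859
Bracket: 2^12 = 4096 < 7569 <= 2^13 = 8192
So ceil(log2(7569)) = 13

bits = ceil(log2(7569)) = ceil(12.8859) = 13 bits


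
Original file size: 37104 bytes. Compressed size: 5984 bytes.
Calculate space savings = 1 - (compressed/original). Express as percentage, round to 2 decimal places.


ratio = compressed/original = 5984/37104 = 0.161276
savings = 1 - ratio = 1 - 0.161276 = 0.838724
as a percentage: 0.838724 * 100 = 83.87%

Space savings = 1 - 5984/37104 = 83.87%


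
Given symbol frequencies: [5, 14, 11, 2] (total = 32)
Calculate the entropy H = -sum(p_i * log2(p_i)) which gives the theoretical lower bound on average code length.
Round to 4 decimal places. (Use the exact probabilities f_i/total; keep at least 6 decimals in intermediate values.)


Per-symbol terms -p_i * log2(p_i) with p_i = f_i/32:
  p = 5/32 = 0.156250: log2(p) = -2.678072, -p*log2(p) = 0.418449
  p = 14/32 = 0.437500: log2(p) = -1.192645, -p*log2(p) = 0.521782
  p = 11/32 = 0.343750: log2(p) = -1.540568, -p*log2(p) = 0.529570
  p = 2/32 = 0.062500: log2(p) = -4.000000, -p*log2(p) = 0.250000
H = 0.418449 + 0.521782 + 0.529570 + 0.250000 = 1.719801

H = 1.7198 bits/symbol


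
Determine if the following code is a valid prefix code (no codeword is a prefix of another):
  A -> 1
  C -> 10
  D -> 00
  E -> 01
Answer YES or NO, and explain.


Checking each pair (does one codeword prefix another?):
  A='1' vs C='10': prefix -- VIOLATION

NO -- this is NOT a valid prefix code. A (1) is a prefix of C (10).


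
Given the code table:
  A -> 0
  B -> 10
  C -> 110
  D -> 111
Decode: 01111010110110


Decoding:
0 -> A
111 -> D
10 -> B
10 -> B
110 -> C
110 -> C


Result: ADBBCC


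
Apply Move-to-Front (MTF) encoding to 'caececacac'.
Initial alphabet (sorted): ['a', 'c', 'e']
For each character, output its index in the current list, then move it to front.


MTF encoding:
'c': index 1 in ['a', 'c', 'e'] -> ['c', 'a', 'e']
'a': index 1 in ['c', 'a', 'e'] -> ['a', 'c', 'e']
'e': index 2 in ['a', 'c', 'e'] -> ['e', 'a', 'c']
'c': index 2 in ['e', 'a', 'c'] -> ['c', 'e', 'a']
'e': index 1 in ['c', 'e', 'a'] -> ['e', 'c', 'a']
'c': index 1 in ['e', 'c', 'a'] -> ['c', 'e', 'a']
'a': index 2 in ['c', 'e', 'a'] -> ['a', 'c', 'e']
'c': index 1 in ['a', 'c', 'e'] -> ['c', 'a', 'e']
'a': index 1 in ['c', 'a', 'e'] -> ['a', 'c', 'e']
'c': index 1 in ['a', 'c', 'e'] -> ['c', 'a', 'e']


Output: [1, 1, 2, 2, 1, 1, 2, 1, 1, 1]


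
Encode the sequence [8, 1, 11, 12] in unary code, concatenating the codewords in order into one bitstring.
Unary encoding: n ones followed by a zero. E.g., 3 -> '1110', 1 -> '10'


Encode each number as n ones followed by a terminating 0:
  8 -> 111111110 (9 bits)
  1 -> 10 (2 bits)
  11 -> 111111111110 (12 bits)
  12 -> 1111111111110 (13 bits)
Total length = 9 + 2 + 12 + 13 = 36 bits.

Unary([8, 1, 11, 12]) = 111111110101111111111101111111111110 (36 bits)


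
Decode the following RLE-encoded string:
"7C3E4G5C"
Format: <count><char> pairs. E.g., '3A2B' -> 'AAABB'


Expanding each <count><char> pair:
  7C -> 'CCCCCCC'
  3E -> 'EEE'
  4G -> 'GGGG'
  5C -> 'CCCCC'

Decoded = CCCCCCCEEEGGGGCCCCC


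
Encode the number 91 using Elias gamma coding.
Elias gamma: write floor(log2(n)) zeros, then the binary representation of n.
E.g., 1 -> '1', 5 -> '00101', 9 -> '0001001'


num_bits = floor(log2(91)) + 1 = 7
leading_zeros = num_bits - 1 = 6
binary(91) = 1011011

Elias gamma(91) = '000000' + '1011011' = 0000001011011 (13 bits)


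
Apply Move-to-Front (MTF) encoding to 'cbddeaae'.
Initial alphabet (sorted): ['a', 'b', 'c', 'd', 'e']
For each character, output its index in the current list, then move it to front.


MTF encoding:
'c': index 2 in ['a', 'b', 'c', 'd', 'e'] -> ['c', 'a', 'b', 'd', 'e']
'b': index 2 in ['c', 'a', 'b', 'd', 'e'] -> ['b', 'c', 'a', 'd', 'e']
'd': index 3 in ['b', 'c', 'a', 'd', 'e'] -> ['d', 'b', 'c', 'a', 'e']
'd': index 0 in ['d', 'b', 'c', 'a', 'e'] -> ['d', 'b', 'c', 'a', 'e']
'e': index 4 in ['d', 'b', 'c', 'a', 'e'] -> ['e', 'd', 'b', 'c', 'a']
'a': index 4 in ['e', 'd', 'b', 'c', 'a'] -> ['a', 'e', 'd', 'b', 'c']
'a': index 0 in ['a', 'e', 'd', 'b', 'c'] -> ['a', 'e', 'd', 'b', 'c']
'e': index 1 in ['a', 'e', 'd', 'b', 'c'] -> ['e', 'a', 'd', 'b', 'c']


Output: [2, 2, 3, 0, 4, 4, 0, 1]


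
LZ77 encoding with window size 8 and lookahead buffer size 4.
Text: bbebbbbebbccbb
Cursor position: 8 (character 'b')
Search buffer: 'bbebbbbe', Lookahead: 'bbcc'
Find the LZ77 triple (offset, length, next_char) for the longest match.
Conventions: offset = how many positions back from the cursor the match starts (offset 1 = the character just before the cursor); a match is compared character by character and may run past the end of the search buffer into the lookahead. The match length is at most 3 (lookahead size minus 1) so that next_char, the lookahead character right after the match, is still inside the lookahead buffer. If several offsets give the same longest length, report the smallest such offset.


Try each offset into the search buffer:
  offset=1 (pos 7, char 'e'): match length 0
  offset=2 (pos 6, char 'b'): match length 1
  offset=3 (pos 5, char 'b'): match length 2
  offset=4 (pos 4, char 'b'): match length 2
  offset=5 (pos 3, char 'b'): match length 2
  offset=6 (pos 2, char 'e'): match length 0
  offset=7 (pos 1, char 'b'): match length 1
  offset=8 (pos 0, char 'b'): match length 2
Longest match has length 2, found at offsets 3, 4, 5, 8; take the smallest, offset 3.
next_char = character at position 8 + 2 = 10 -> 'c'

Best match: offset=3, length=2 (matching 'bb' starting at position 5)
LZ77 triple: (3, 2, 'c')


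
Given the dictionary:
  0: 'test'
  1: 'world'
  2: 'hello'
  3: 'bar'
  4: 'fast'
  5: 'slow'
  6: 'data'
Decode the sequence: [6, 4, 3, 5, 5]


Look up each index in the dictionary:
  6 -> 'data'
  4 -> 'fast'
  3 -> 'bar'
  5 -> 'slow'
  5 -> 'slow'

Decoded: "data fast bar slow slow"


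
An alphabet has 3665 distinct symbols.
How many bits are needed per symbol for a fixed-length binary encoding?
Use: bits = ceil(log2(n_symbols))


log2(3665) = 11.8396
Bracket: 2^11 = 2048 < 3665 <= 2^12 = 4096
So ceil(log2(3665)) = 12

bits = ceil(log2(3665)) = ceil(11.8396) = 12 bits


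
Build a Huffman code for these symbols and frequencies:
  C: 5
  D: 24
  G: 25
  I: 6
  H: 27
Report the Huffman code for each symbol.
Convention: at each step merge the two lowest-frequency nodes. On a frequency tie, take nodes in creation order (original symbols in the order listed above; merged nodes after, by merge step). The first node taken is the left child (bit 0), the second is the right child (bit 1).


Huffman tree construction:
Step 1: Merge C(5) + I(6) = 11
Step 2: Merge (C+I)(11) + D(24) = 35
Step 3: Merge G(25) + H(27) = 52
Step 4: Merge ((C+I)+D)(35) + (G+H)(52) = 87
Read each symbol's code off the tree from the root (left child = 0, right child = 1).

Codes:
  C: 000 (length 3)
  D: 01 (length 2)
  G: 10 (length 2)
  I: 001 (length 3)
  H: 11 (length 2)
Average code length: 185/87 = 2.1264 bits/symbol


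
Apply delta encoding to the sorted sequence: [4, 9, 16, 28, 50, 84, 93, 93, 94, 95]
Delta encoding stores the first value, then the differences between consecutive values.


First value: 4
Deltas:
  9 - 4 = 5
  16 - 9 = 7
  28 - 16 = 12
  50 - 28 = 22
  84 - 50 = 34
  93 - 84 = 9
  93 - 93 = 0
  94 - 93 = 1
  95 - 94 = 1


Delta encoded: [4, 5, 7, 12, 22, 34, 9, 0, 1, 1]


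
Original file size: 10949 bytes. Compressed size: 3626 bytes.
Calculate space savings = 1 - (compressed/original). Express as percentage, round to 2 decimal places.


ratio = compressed/original = 3626/10949 = 0.331172
savings = 1 - ratio = 1 - 0.331172 = 0.668828
as a percentage: 0.668828 * 100 = 66.88%

Space savings = 1 - 3626/10949 = 66.88%


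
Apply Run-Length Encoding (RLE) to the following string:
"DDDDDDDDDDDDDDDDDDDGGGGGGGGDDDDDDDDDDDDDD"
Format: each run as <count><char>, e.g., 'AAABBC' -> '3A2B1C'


Scanning runs left to right:
  i=0: run of 'D' x 19 -> '19D'
  i=19: run of 'G' x 8 -> '8G'
  i=27: run of 'D' x 14 -> '14D'

RLE = 19D8G14D


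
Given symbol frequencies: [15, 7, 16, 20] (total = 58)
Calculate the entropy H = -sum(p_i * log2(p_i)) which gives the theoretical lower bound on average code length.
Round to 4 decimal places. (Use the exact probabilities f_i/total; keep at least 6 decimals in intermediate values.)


Per-symbol terms -p_i * log2(p_i) with p_i = f_i/58:
  p = 15/58 = 0.258621: log2(p) = -1.951090, -p*log2(p) = 0.504592
  p = 7/58 = 0.120690: log2(p) = -3.050626, -p*log2(p) = 0.368179
  p = 16/58 = 0.275862: log2(p) = -1.857981, -p*log2(p) = 0.512546
  p = 20/58 = 0.344828: log2(p) = -1.536053, -p*log2(p) = 0.529673
H = 0.504592 + 0.368179 + 0.512546 + 0.529673 = 1.914990

H = 1.915 bits/symbol


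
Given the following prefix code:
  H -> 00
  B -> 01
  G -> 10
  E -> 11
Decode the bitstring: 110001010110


Decoding step by step:
Bits 11 -> E
Bits 00 -> H
Bits 01 -> B
Bits 01 -> B
Bits 01 -> B
Bits 10 -> G


Decoded message: EHBBBG


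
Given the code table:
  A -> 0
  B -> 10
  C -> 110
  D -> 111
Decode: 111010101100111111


Decoding:
111 -> D
0 -> A
10 -> B
10 -> B
110 -> C
0 -> A
111 -> D
111 -> D


Result: DABBCADD


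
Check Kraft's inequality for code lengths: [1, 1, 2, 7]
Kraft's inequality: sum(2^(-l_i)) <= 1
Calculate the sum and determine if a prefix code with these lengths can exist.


Sum = 2^(-1) + 2^(-1) + 2^(-2) + 2^(-7)
    = 0.5 + 0.5 + 0.25 + 0.0078125
    = 161/128 = 1.2578125
Since 1.2578125 > 1, Kraft's inequality is NOT satisfied.
A prefix code with these lengths CANNOT exist.

Kraft sum = 1.2578125. Not satisfied.


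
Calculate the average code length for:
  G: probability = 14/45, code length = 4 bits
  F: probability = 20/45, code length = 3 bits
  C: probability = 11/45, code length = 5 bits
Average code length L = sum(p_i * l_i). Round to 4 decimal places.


Weighted contributions p_i * l_i:
  G: (14/45) * 4 = 56/45
  F: (20/45) * 3 = 60/45
  C: (11/45) * 5 = 55/45
Sum = (56 + 60 + 55)/45 = 171/45

L = 171/45 = 3.8000 bits/symbol


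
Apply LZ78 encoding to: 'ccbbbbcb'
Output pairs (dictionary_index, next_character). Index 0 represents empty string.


LZ78 encoding steps:
Dictionary: {0: ''}
Step 1: w='' (idx 0), next='c' -> output (0, 'c'), add 'c' as idx 1
Step 2: w='c' (idx 1), next='b' -> output (1, 'b'), add 'cb' as idx 2
Step 3: w='' (idx 0), next='b' -> output (0, 'b'), add 'b' as idx 3
Step 4: w='b' (idx 3), next='b' -> output (3, 'b'), add 'bb' as idx 4
Step 5: w='cb' (idx 2), end of input -> output (2, '')


Encoded: [(0, 'c'), (1, 'b'), (0, 'b'), (3, 'b'), (2, '')]


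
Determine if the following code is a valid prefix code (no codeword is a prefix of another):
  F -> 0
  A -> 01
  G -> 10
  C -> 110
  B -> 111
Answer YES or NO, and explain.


Checking each pair (does one codeword prefix another?):
  F='0' vs A='01': prefix -- VIOLATION

NO -- this is NOT a valid prefix code. F (0) is a prefix of A (01).


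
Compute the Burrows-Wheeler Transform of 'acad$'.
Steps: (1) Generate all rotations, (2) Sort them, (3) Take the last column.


Rotations (sorted):
  0: $acad -> last char: d
  1: acad$ -> last char: $
  2: ad$ac -> last char: c
  3: cad$a -> last char: a
  4: d$aca -> last char: a


BWT = d$caa


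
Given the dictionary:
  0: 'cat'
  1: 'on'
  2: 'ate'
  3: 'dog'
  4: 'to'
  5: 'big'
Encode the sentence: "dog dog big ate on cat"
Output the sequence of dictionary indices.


Look up each word in the dictionary:
  'dog' -> 3
  'dog' -> 3
  'big' -> 5
  'ate' -> 2
  'on' -> 1
  'cat' -> 0

Encoded: [3, 3, 5, 2, 1, 0]


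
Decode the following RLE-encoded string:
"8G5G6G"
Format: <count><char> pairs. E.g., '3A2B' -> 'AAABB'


Expanding each <count><char> pair:
  8G -> 'GGGGGGGG'
  5G -> 'GGGGG'
  6G -> 'GGGGGG'

Decoded = GGGGGGGGGGGGGGGGGGG


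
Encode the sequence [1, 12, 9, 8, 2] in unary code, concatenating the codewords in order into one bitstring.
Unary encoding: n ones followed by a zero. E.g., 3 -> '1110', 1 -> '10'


Encode each number as n ones followed by a terminating 0:
  1 -> 10 (2 bits)
  12 -> 1111111111110 (13 bits)
  9 -> 1111111110 (10 bits)
  8 -> 111111110 (9 bits)
  2 -> 110 (3 bits)
Total length = 2 + 13 + 10 + 9 + 3 = 37 bits.

Unary([1, 12, 9, 8, 2]) = 1011111111111101111111110111111110110 (37 bits)


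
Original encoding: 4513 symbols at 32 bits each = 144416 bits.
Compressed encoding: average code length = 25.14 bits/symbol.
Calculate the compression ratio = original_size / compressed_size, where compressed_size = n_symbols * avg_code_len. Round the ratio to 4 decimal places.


original_size = n_symbols * orig_bits = 4513 * 32 = 144416 bits
compressed_size = n_symbols * avg_code_len = 4513 * 25.14 = 113456.82 bits
ratio = original_size / compressed_size = 144416 / 113456.82 = 1.2729

Compression ratio = 1.2729


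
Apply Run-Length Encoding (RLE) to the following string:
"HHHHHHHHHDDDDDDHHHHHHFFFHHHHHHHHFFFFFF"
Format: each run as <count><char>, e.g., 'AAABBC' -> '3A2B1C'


Scanning runs left to right:
  i=0: run of 'H' x 9 -> '9H'
  i=9: run of 'D' x 6 -> '6D'
  i=15: run of 'H' x 6 -> '6H'
  i=21: run of 'F' x 3 -> '3F'
  i=24: run of 'H' x 8 -> '8H'
  i=32: run of 'F' x 6 -> '6F'

RLE = 9H6D6H3F8H6F


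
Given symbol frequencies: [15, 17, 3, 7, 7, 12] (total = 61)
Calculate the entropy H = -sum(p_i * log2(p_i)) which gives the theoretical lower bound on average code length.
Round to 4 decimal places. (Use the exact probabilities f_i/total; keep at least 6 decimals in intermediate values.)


Per-symbol terms -p_i * log2(p_i) with p_i = f_i/61:
  p = 15/61 = 0.245902: log2(p) = -2.023847, -p*log2(p) = 0.497667
  p = 17/61 = 0.278689: log2(p) = -1.843274, -p*log2(p) = 0.513699
  p = 3/61 = 0.049180: log2(p) = -4.345775, -p*log2(p) = 0.213727
  p = 7/61 = 0.114754: log2(p) = -3.123382, -p*log2(p) = 0.358421
  p = 7/61 = 0.114754: log2(p) = -3.123382, -p*log2(p) = 0.358421
  p = 12/61 = 0.196721: log2(p) = -2.345775, -p*log2(p) = 0.461464
H = 0.497667 + 0.513699 + 0.213727 + 0.358421 + 0.358421 + 0.461464 = 2.403399

H = 2.4034 bits/symbol


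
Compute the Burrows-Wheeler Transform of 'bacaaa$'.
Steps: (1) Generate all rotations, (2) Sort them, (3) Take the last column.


Rotations (sorted):
  0: $bacaaa -> last char: a
  1: a$bacaa -> last char: a
  2: aa$baca -> last char: a
  3: aaa$bac -> last char: c
  4: acaaa$b -> last char: b
  5: bacaaa$ -> last char: $
  6: caaa$ba -> last char: a


BWT = aaacb$a


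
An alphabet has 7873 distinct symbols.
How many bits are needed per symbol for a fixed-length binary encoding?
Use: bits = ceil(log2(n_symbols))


log2(7873) = 12.9427
Bracket: 2^12 = 4096 < 7873 <= 2^13 = 8192
So ceil(log2(7873)) = 13

bits = ceil(log2(7873)) = ceil(12.9427) = 13 bits


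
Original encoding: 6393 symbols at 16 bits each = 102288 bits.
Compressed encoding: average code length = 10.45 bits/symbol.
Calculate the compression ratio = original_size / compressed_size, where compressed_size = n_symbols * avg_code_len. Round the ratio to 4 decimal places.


original_size = n_symbols * orig_bits = 6393 * 16 = 102288 bits
compressed_size = n_symbols * avg_code_len = 6393 * 10.45 = 66806.85 bits
ratio = original_size / compressed_size = 102288 / 66806.85 = 1.5311

Compression ratio = 1.5311


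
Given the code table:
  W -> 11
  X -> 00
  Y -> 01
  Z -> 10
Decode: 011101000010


Decoding:
01 -> Y
11 -> W
01 -> Y
00 -> X
00 -> X
10 -> Z


Result: YWYXXZ


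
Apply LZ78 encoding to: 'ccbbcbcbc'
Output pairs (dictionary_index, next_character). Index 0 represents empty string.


LZ78 encoding steps:
Dictionary: {0: ''}
Step 1: w='' (idx 0), next='c' -> output (0, 'c'), add 'c' as idx 1
Step 2: w='c' (idx 1), next='b' -> output (1, 'b'), add 'cb' as idx 2
Step 3: w='' (idx 0), next='b' -> output (0, 'b'), add 'b' as idx 3
Step 4: w='cb' (idx 2), next='c' -> output (2, 'c'), add 'cbc' as idx 4
Step 5: w='b' (idx 3), next='c' -> output (3, 'c'), add 'bc' as idx 5


Encoded: [(0, 'c'), (1, 'b'), (0, 'b'), (2, 'c'), (3, 'c')]


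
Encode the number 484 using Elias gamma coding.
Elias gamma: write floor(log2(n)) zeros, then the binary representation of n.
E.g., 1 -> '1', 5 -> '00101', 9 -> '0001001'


num_bits = floor(log2(484)) + 1 = 9
leading_zeros = num_bits - 1 = 8
binary(484) = 111100100

Elias gamma(484) = '00000000' + '111100100' = 00000000111100100 (17 bits)


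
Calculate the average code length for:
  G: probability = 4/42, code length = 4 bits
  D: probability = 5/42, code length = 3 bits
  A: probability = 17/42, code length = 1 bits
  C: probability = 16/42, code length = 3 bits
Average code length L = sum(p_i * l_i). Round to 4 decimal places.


Weighted contributions p_i * l_i:
  G: (4/42) * 4 = 16/42
  D: (5/42) * 3 = 15/42
  A: (17/42) * 1 = 17/42
  C: (16/42) * 3 = 48/42
Sum = (16 + 15 + 17 + 48)/42 = 96/42

L = 96/42 = 2.2857 bits/symbol


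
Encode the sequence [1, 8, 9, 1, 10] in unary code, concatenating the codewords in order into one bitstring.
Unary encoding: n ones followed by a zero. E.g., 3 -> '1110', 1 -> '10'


Encode each number as n ones followed by a terminating 0:
  1 -> 10 (2 bits)
  8 -> 111111110 (9 bits)
  9 -> 1111111110 (10 bits)
  1 -> 10 (2 bits)
  10 -> 11111111110 (11 bits)
Total length = 2 + 9 + 10 + 2 + 11 = 34 bits.

Unary([1, 8, 9, 1, 10]) = 1011111111011111111101011111111110 (34 bits)


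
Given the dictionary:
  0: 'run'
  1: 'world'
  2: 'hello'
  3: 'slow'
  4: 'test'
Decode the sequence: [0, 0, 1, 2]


Look up each index in the dictionary:
  0 -> 'run'
  0 -> 'run'
  1 -> 'world'
  2 -> 'hello'

Decoded: "run run world hello"


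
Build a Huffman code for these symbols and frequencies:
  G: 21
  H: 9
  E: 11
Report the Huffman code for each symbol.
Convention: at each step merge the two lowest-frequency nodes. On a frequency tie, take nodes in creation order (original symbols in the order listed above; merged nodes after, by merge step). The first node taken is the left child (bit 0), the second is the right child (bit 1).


Huffman tree construction:
Step 1: Merge H(9) + E(11) = 20
Step 2: Merge (H+E)(20) + G(21) = 41
Read each symbol's code off the tree from the root (left child = 0, right child = 1).

Codes:
  G: 1 (length 1)
  H: 00 (length 2)
  E: 01 (length 2)
Average code length: 61/41 = 1.4878 bits/symbol


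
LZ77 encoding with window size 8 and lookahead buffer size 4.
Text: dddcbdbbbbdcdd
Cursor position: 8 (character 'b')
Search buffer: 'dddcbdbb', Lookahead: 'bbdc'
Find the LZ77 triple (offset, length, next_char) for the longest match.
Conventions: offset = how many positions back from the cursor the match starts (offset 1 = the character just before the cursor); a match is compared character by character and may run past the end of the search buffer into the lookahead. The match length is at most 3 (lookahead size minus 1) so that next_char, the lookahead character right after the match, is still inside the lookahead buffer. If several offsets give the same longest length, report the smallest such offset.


Try each offset into the search buffer:
  offset=1 (pos 7, char 'b'): match length 2
  offset=2 (pos 6, char 'b'): match length 2
  offset=3 (pos 5, char 'd'): match length 0
  offset=4 (pos 4, char 'b'): match length 1
  offset=5 (pos 3, char 'c'): match length 0
  offset=6 (pos 2, char 'd'): match length 0
  offset=7 (pos 1, char 'd'): match length 0
  offset=8 (pos 0, char 'd'): match length 0
Longest match has length 2, found at offsets 1, 2; take the smallest, offset 1.
next_char = character at position 8 + 2 = 10 -> 'd'

Best match: offset=1, length=2 (matching 'bb' starting at position 7)
LZ77 triple: (1, 2, 'd')


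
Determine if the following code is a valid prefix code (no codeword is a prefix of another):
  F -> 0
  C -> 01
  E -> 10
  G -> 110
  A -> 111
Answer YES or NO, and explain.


Checking each pair (does one codeword prefix another?):
  F='0' vs C='01': prefix -- VIOLATION

NO -- this is NOT a valid prefix code. F (0) is a prefix of C (01).


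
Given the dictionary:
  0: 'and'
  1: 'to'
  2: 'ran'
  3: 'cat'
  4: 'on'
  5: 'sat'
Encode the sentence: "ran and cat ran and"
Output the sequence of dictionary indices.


Look up each word in the dictionary:
  'ran' -> 2
  'and' -> 0
  'cat' -> 3
  'ran' -> 2
  'and' -> 0

Encoded: [2, 0, 3, 2, 0]


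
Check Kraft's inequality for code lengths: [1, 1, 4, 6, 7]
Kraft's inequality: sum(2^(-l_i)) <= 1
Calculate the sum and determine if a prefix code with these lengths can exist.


Sum = 2^(-1) + 2^(-1) + 2^(-4) + 2^(-6) + 2^(-7)
    = 0.5 + 0.5 + 0.0625 + 0.015625 + 0.0078125
    = 139/128 = 1.0859375
Since 1.0859375 > 1, Kraft's inequality is NOT satisfied.
A prefix code with these lengths CANNOT exist.

Kraft sum = 1.0859375. Not satisfied.


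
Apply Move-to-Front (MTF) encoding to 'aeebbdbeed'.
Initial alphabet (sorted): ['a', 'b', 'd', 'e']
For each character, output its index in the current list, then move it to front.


MTF encoding:
'a': index 0 in ['a', 'b', 'd', 'e'] -> ['a', 'b', 'd', 'e']
'e': index 3 in ['a', 'b', 'd', 'e'] -> ['e', 'a', 'b', 'd']
'e': index 0 in ['e', 'a', 'b', 'd'] -> ['e', 'a', 'b', 'd']
'b': index 2 in ['e', 'a', 'b', 'd'] -> ['b', 'e', 'a', 'd']
'b': index 0 in ['b', 'e', 'a', 'd'] -> ['b', 'e', 'a', 'd']
'd': index 3 in ['b', 'e', 'a', 'd'] -> ['d', 'b', 'e', 'a']
'b': index 1 in ['d', 'b', 'e', 'a'] -> ['b', 'd', 'e', 'a']
'e': index 2 in ['b', 'd', 'e', 'a'] -> ['e', 'b', 'd', 'a']
'e': index 0 in ['e', 'b', 'd', 'a'] -> ['e', 'b', 'd', 'a']
'd': index 2 in ['e', 'b', 'd', 'a'] -> ['d', 'e', 'b', 'a']


Output: [0, 3, 0, 2, 0, 3, 1, 2, 0, 2]


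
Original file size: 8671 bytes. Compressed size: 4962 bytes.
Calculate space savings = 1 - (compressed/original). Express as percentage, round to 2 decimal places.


ratio = compressed/original = 4962/8671 = 0.572252
savings = 1 - ratio = 1 - 0.572252 = 0.427748
as a percentage: 0.427748 * 100 = 42.77%

Space savings = 1 - 4962/8671 = 42.77%


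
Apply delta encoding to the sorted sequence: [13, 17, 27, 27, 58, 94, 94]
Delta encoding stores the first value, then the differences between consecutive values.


First value: 13
Deltas:
  17 - 13 = 4
  27 - 17 = 10
  27 - 27 = 0
  58 - 27 = 31
  94 - 58 = 36
  94 - 94 = 0


Delta encoded: [13, 4, 10, 0, 31, 36, 0]


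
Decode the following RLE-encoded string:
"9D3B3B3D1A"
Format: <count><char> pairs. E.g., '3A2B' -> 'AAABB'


Expanding each <count><char> pair:
  9D -> 'DDDDDDDDD'
  3B -> 'BBB'
  3B -> 'BBB'
  3D -> 'DDD'
  1A -> 'A'

Decoded = DDDDDDDDDBBBBBBDDDA


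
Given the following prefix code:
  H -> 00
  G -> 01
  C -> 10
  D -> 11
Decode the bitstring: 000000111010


Decoding step by step:
Bits 00 -> H
Bits 00 -> H
Bits 00 -> H
Bits 11 -> D
Bits 10 -> C
Bits 10 -> C


Decoded message: HHHDCC


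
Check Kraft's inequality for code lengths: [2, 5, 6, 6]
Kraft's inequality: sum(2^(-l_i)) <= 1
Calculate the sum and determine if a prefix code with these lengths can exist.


Sum = 2^(-2) + 2^(-5) + 2^(-6) + 2^(-6)
    = 0.25 + 0.03125 + 0.015625 + 0.015625
    = 20/64 = 0.3125
Since 0.3125 <= 1, Kraft's inequality IS satisfied.
A prefix code with these lengths CAN exist.

Kraft sum = 0.3125. Satisfied.


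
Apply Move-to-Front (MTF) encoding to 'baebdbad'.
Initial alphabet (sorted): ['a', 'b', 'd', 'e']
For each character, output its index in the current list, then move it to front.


MTF encoding:
'b': index 1 in ['a', 'b', 'd', 'e'] -> ['b', 'a', 'd', 'e']
'a': index 1 in ['b', 'a', 'd', 'e'] -> ['a', 'b', 'd', 'e']
'e': index 3 in ['a', 'b', 'd', 'e'] -> ['e', 'a', 'b', 'd']
'b': index 2 in ['e', 'a', 'b', 'd'] -> ['b', 'e', 'a', 'd']
'd': index 3 in ['b', 'e', 'a', 'd'] -> ['d', 'b', 'e', 'a']
'b': index 1 in ['d', 'b', 'e', 'a'] -> ['b', 'd', 'e', 'a']
'a': index 3 in ['b', 'd', 'e', 'a'] -> ['a', 'b', 'd', 'e']
'd': index 2 in ['a', 'b', 'd', 'e'] -> ['d', 'a', 'b', 'e']


Output: [1, 1, 3, 2, 3, 1, 3, 2]


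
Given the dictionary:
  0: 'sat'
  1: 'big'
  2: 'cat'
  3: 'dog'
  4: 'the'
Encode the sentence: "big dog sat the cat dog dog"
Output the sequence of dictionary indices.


Look up each word in the dictionary:
  'big' -> 1
  'dog' -> 3
  'sat' -> 0
  'the' -> 4
  'cat' -> 2
  'dog' -> 3
  'dog' -> 3

Encoded: [1, 3, 0, 4, 2, 3, 3]


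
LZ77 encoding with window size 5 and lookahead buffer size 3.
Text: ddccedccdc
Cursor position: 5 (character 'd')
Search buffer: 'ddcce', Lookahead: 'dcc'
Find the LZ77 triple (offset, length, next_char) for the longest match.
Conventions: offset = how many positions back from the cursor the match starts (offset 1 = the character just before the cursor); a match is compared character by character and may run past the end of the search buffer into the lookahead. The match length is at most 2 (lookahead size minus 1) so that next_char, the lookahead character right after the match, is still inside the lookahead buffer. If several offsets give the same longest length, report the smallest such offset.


Try each offset into the search buffer:
  offset=1 (pos 4, char 'e'): match length 0
  offset=2 (pos 3, char 'c'): match length 0
  offset=3 (pos 2, char 'c'): match length 0
  offset=4 (pos 1, char 'd'): match length 2
  offset=5 (pos 0, char 'd'): match length 1
Longest match has length 2 at offset 4.
next_char = character at position 5 + 2 = 7 -> 'c'

Best match: offset=4, length=2 (matching 'dc' starting at position 1)
LZ77 triple: (4, 2, 'c')


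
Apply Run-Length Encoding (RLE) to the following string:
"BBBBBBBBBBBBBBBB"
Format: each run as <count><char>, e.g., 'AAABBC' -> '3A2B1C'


Scanning runs left to right:
  i=0: run of 'B' x 16 -> '16B'

RLE = 16B


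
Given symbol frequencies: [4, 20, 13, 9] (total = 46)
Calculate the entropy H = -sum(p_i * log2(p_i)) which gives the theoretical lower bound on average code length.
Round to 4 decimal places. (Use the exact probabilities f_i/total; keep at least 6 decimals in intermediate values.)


Per-symbol terms -p_i * log2(p_i) with p_i = f_i/46:
  p = 4/46 = 0.086957: log2(p) = -3.523562, -p*log2(p) = 0.306397
  p = 20/46 = 0.434783: log2(p) = -1.201634, -p*log2(p) = 0.522450
  p = 13/46 = 0.282609: log2(p) = -1.823122, -p*log2(p) = 0.515230
  p = 9/46 = 0.195652: log2(p) = -2.353637, -p*log2(p) = 0.460494
H = 0.306397 + 0.522450 + 0.515230 + 0.460494 = 1.804571

H = 1.8046 bits/symbol


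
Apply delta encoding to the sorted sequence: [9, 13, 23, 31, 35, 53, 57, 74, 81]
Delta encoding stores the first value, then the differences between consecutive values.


First value: 9
Deltas:
  13 - 9 = 4
  23 - 13 = 10
  31 - 23 = 8
  35 - 31 = 4
  53 - 35 = 18
  57 - 53 = 4
  74 - 57 = 17
  81 - 74 = 7


Delta encoded: [9, 4, 10, 8, 4, 18, 4, 17, 7]


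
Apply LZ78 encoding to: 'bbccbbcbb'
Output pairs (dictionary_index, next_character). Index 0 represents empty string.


LZ78 encoding steps:
Dictionary: {0: ''}
Step 1: w='' (idx 0), next='b' -> output (0, 'b'), add 'b' as idx 1
Step 2: w='b' (idx 1), next='c' -> output (1, 'c'), add 'bc' as idx 2
Step 3: w='' (idx 0), next='c' -> output (0, 'c'), add 'c' as idx 3
Step 4: w='b' (idx 1), next='b' -> output (1, 'b'), add 'bb' as idx 4
Step 5: w='c' (idx 3), next='b' -> output (3, 'b'), add 'cb' as idx 5
Step 6: w='b' (idx 1), end of input -> output (1, '')


Encoded: [(0, 'b'), (1, 'c'), (0, 'c'), (1, 'b'), (3, 'b'), (1, '')]


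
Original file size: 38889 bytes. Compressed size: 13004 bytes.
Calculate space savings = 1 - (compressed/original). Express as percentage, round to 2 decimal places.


ratio = compressed/original = 13004/38889 = 0.334388
savings = 1 - ratio = 1 - 0.334388 = 0.665612
as a percentage: 0.665612 * 100 = 66.56%

Space savings = 1 - 13004/38889 = 66.56%


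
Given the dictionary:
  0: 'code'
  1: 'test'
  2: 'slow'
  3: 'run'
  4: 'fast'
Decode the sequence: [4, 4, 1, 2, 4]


Look up each index in the dictionary:
  4 -> 'fast'
  4 -> 'fast'
  1 -> 'test'
  2 -> 'slow'
  4 -> 'fast'

Decoded: "fast fast test slow fast"


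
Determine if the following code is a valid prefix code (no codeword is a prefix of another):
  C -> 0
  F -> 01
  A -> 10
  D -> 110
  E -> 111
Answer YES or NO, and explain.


Checking each pair (does one codeword prefix another?):
  C='0' vs F='01': prefix -- VIOLATION

NO -- this is NOT a valid prefix code. C (0) is a prefix of F (01).


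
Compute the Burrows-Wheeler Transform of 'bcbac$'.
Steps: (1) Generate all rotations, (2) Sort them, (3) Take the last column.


Rotations (sorted):
  0: $bcbac -> last char: c
  1: ac$bcb -> last char: b
  2: bac$bc -> last char: c
  3: bcbac$ -> last char: $
  4: c$bcba -> last char: a
  5: cbac$b -> last char: b


BWT = cbc$ab


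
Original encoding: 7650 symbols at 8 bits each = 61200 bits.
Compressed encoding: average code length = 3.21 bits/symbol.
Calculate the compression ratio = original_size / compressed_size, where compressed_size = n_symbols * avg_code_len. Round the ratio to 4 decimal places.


original_size = n_symbols * orig_bits = 7650 * 8 = 61200 bits
compressed_size = n_symbols * avg_code_len = 7650 * 3.21 = 24556.5 bits
ratio = original_size / compressed_size = 61200 / 24556.5 = 2.4922

Compression ratio = 2.4922


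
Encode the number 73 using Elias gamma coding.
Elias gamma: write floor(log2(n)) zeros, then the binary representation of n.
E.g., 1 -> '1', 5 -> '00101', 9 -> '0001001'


num_bits = floor(log2(73)) + 1 = 7
leading_zeros = num_bits - 1 = 6
binary(73) = 1001001

Elias gamma(73) = '000000' + '1001001' = 0000001001001 (13 bits)


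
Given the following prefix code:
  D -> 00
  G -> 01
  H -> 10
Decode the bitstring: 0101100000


Decoding step by step:
Bits 01 -> G
Bits 01 -> G
Bits 10 -> H
Bits 00 -> D
Bits 00 -> D


Decoded message: GGHDD


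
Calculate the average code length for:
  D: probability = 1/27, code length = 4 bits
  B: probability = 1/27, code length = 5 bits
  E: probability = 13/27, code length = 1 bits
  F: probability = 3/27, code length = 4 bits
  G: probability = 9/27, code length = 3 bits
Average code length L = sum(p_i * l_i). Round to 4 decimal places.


Weighted contributions p_i * l_i:
  D: (1/27) * 4 = 4/27
  B: (1/27) * 5 = 5/27
  E: (13/27) * 1 = 13/27
  F: (3/27) * 4 = 12/27
  G: (9/27) * 3 = 27/27
Sum = (4 + 5 + 13 + 12 + 27)/27 = 61/27

L = 61/27 = 2.2593 bits/symbol


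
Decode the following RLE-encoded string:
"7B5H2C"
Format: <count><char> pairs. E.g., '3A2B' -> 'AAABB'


Expanding each <count><char> pair:
  7B -> 'BBBBBBB'
  5H -> 'HHHHH'
  2C -> 'CC'

Decoded = BBBBBBBHHHHHCC


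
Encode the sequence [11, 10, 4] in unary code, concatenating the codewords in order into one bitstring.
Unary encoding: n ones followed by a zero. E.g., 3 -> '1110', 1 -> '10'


Encode each number as n ones followed by a terminating 0:
  11 -> 111111111110 (12 bits)
  10 -> 11111111110 (11 bits)
  4 -> 11110 (5 bits)
Total length = 12 + 11 + 5 = 28 bits.

Unary([11, 10, 4]) = 1111111111101111111111011110 (28 bits)


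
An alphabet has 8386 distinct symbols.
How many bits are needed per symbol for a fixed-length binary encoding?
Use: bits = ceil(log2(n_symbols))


log2(8386) = 13.0338
Bracket: 2^13 = 8192 < 8386 <= 2^14 = 16384
So ceil(log2(8386)) = 14

bits = ceil(log2(8386)) = ceil(13.0338) = 14 bits


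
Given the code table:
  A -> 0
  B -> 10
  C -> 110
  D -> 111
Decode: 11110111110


Decoding:
111 -> D
10 -> B
111 -> D
110 -> C


Result: DBDC


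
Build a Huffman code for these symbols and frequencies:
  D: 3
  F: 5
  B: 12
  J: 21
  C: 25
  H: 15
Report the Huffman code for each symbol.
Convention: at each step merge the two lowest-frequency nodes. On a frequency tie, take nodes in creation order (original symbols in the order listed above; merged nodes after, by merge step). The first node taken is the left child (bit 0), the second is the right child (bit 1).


Huffman tree construction:
Step 1: Merge D(3) + F(5) = 8
Step 2: Merge (D+F)(8) + B(12) = 20
Step 3: Merge H(15) + ((D+F)+B)(20) = 35
Step 4: Merge J(21) + C(25) = 46
Step 5: Merge (H+((D+F)+B))(35) + (J+C)(46) = 81
Read each symbol's code off the tree from the root (left child = 0, right child = 1).

Codes:
  D: 0100 (length 4)
  F: 0101 (length 4)
  B: 011 (length 3)
  J: 10 (length 2)
  C: 11 (length 2)
  H: 00 (length 2)
Average code length: 190/81 = 2.3457 bits/symbol


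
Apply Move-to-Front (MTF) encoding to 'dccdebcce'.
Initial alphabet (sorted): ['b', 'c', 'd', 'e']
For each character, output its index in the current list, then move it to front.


MTF encoding:
'd': index 2 in ['b', 'c', 'd', 'e'] -> ['d', 'b', 'c', 'e']
'c': index 2 in ['d', 'b', 'c', 'e'] -> ['c', 'd', 'b', 'e']
'c': index 0 in ['c', 'd', 'b', 'e'] -> ['c', 'd', 'b', 'e']
'd': index 1 in ['c', 'd', 'b', 'e'] -> ['d', 'c', 'b', 'e']
'e': index 3 in ['d', 'c', 'b', 'e'] -> ['e', 'd', 'c', 'b']
'b': index 3 in ['e', 'd', 'c', 'b'] -> ['b', 'e', 'd', 'c']
'c': index 3 in ['b', 'e', 'd', 'c'] -> ['c', 'b', 'e', 'd']
'c': index 0 in ['c', 'b', 'e', 'd'] -> ['c', 'b', 'e', 'd']
'e': index 2 in ['c', 'b', 'e', 'd'] -> ['e', 'c', 'b', 'd']


Output: [2, 2, 0, 1, 3, 3, 3, 0, 2]


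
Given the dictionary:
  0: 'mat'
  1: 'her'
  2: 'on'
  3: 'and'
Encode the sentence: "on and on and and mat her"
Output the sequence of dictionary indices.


Look up each word in the dictionary:
  'on' -> 2
  'and' -> 3
  'on' -> 2
  'and' -> 3
  'and' -> 3
  'mat' -> 0
  'her' -> 1

Encoded: [2, 3, 2, 3, 3, 0, 1]
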